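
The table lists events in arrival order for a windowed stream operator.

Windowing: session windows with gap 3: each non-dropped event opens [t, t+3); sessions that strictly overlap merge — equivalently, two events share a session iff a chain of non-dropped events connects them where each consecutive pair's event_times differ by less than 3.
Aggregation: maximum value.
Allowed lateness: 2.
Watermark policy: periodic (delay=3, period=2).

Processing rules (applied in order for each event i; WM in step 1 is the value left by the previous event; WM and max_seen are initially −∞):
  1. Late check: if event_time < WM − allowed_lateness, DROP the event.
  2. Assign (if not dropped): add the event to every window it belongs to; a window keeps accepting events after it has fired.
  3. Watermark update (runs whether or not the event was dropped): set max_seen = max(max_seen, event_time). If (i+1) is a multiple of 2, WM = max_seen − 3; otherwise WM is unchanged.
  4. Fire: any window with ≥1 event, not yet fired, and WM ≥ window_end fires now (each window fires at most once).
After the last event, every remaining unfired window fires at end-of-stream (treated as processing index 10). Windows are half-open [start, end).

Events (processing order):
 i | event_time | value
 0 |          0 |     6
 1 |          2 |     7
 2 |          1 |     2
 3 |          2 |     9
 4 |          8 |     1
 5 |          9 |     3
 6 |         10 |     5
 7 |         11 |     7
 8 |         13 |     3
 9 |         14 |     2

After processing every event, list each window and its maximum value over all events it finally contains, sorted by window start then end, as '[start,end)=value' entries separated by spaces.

[0,5)=9 [8,17)=7

i=0 t=0 v=6: → [0,3); WM=−∞
i=1 t=2 v=7: → [0,5); WM=-1
i=2 t=1 v=2: → [0,5); WM=-1
i=3 t=2 v=9: → [0,5); WM=-1
i=4 t=8 v=1: → [8,11); WM=-1
i=5 t=9 v=3: → [8,12); WM=6
i=6 t=10 v=5: → [8,13); WM=6
i=7 t=11 v=7: → [8,14); WM=8
i=8 t=13 v=3: → [8,16); WM=8
i=9 t=14 v=2: → [8,17); WM=11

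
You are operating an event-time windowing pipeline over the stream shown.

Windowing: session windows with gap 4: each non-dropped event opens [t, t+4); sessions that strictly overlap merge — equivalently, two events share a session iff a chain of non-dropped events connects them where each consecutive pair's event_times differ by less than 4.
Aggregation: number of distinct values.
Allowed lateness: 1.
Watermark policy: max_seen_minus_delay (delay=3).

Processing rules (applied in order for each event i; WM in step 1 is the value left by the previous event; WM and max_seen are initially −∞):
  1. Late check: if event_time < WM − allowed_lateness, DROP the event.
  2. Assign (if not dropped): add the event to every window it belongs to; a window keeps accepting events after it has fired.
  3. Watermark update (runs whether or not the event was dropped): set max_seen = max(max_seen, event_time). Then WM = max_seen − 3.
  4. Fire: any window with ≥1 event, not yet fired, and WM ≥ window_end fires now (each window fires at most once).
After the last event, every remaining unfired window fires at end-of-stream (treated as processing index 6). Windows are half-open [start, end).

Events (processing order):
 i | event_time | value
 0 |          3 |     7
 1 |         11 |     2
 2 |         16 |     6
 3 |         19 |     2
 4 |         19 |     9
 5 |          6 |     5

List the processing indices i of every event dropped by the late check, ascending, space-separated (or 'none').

i=0 t=3 v=7: → [3,7); WM=0
i=1 t=11 v=2: → [11,15); WM=8
i=2 t=16 v=6: → [16,20); WM=13
i=3 t=19 v=2: → [16,23); WM=16
i=4 t=19 v=9: → [16,23); WM=16
i=5 t=6 v=5: DROP (t<16-1); WM=16

5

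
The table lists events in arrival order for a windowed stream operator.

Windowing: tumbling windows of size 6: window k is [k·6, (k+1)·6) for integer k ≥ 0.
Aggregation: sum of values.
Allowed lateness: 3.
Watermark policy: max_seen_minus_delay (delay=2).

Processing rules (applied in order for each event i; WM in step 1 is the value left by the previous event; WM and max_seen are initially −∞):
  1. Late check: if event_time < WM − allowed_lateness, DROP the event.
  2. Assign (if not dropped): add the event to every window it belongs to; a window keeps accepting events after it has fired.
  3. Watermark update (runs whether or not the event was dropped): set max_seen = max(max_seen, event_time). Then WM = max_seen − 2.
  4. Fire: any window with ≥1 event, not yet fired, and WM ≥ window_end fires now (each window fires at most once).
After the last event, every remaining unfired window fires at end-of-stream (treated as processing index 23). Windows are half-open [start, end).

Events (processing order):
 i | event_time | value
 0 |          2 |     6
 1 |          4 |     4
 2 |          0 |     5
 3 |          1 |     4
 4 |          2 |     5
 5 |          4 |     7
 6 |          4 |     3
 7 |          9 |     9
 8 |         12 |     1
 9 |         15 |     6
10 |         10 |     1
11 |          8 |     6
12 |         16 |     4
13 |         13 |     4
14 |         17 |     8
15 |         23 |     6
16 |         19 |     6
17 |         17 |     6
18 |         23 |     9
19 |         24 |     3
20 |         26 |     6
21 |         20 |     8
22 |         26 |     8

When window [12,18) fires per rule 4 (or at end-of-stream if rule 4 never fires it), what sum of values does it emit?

23

i=0 t=2 v=6: → [0,6); WM=0
i=1 t=4 v=4: → [0,6); WM=2
i=2 t=0 v=5: → [0,6); WM=2
i=3 t=1 v=4: → [0,6); WM=2
i=4 t=2 v=5: → [0,6); WM=2
i=5 t=4 v=7: → [0,6); WM=2
i=6 t=4 v=3: → [0,6); WM=2
i=7 t=9 v=9: → [6,12); WM=7; [0,6) fires=34
i=8 t=12 v=1: → [12,18); WM=10
i=9 t=15 v=6: → [12,18); WM=13; [6,12) fires=9
i=10 t=10 v=1: → [6,12); WM=13
i=11 t=8 v=6: DROP (t<13-3); WM=13
i=12 t=16 v=4: → [12,18); WM=14
i=13 t=13 v=4: → [12,18); WM=14
i=14 t=17 v=8: → [12,18); WM=15
i=15 t=23 v=6: → [18,24); WM=21; [12,18) fires=23
i=16 t=19 v=6: → [18,24); WM=21
i=17 t=17 v=6: DROP (t<21-3); WM=21
i=18 t=23 v=9: → [18,24); WM=21
i=19 t=24 v=3: → [24,30); WM=22
i=20 t=26 v=6: → [24,30); WM=24; [18,24) fires=21
i=21 t=20 v=8: DROP (t<24-3); WM=24
i=22 t=26 v=8: → [24,30); WM=24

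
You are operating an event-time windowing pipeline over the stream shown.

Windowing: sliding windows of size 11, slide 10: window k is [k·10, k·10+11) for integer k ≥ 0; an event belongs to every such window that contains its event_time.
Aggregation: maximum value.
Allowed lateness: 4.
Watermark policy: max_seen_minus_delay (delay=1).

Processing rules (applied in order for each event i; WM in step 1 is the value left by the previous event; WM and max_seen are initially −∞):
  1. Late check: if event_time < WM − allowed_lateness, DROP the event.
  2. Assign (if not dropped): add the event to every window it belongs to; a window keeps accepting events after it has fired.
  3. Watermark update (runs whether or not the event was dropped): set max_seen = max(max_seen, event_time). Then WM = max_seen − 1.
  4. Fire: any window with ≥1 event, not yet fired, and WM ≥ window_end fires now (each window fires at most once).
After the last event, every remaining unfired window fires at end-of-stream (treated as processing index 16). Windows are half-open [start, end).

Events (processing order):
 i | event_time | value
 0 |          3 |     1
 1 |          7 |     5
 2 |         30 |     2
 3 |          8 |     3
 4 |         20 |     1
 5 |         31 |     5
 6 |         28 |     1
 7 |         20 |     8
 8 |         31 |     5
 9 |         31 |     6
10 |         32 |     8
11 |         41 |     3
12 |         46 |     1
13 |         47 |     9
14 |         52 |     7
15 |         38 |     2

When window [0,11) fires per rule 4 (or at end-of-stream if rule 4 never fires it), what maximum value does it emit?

i=0 t=3 v=1: → [0,11); WM=2
i=1 t=7 v=5: → [0,11); WM=6
i=2 t=30 v=2: → [30,41),[20,31); WM=29; [0,11) fires=5
i=3 t=8 v=3: DROP (t<29-4); WM=29
i=4 t=20 v=1: DROP (t<29-4); WM=29
i=5 t=31 v=5: → [30,41); WM=30
i=6 t=28 v=1: → [20,31); WM=30
i=7 t=20 v=8: DROP (t<30-4); WM=30
i=8 t=31 v=5: → [30,41); WM=30
i=9 t=31 v=6: → [30,41); WM=30
i=10 t=32 v=8: → [30,41); WM=31; [20,31) fires=2
i=11 t=41 v=3: → [40,51); WM=40
i=12 t=46 v=1: → [40,51); WM=45; [30,41) fires=8
i=13 t=47 v=9: → [40,51); WM=46
i=14 t=52 v=7: → [50,61); WM=51; [40,51) fires=9
i=15 t=38 v=2: DROP (t<51-4); WM=51

5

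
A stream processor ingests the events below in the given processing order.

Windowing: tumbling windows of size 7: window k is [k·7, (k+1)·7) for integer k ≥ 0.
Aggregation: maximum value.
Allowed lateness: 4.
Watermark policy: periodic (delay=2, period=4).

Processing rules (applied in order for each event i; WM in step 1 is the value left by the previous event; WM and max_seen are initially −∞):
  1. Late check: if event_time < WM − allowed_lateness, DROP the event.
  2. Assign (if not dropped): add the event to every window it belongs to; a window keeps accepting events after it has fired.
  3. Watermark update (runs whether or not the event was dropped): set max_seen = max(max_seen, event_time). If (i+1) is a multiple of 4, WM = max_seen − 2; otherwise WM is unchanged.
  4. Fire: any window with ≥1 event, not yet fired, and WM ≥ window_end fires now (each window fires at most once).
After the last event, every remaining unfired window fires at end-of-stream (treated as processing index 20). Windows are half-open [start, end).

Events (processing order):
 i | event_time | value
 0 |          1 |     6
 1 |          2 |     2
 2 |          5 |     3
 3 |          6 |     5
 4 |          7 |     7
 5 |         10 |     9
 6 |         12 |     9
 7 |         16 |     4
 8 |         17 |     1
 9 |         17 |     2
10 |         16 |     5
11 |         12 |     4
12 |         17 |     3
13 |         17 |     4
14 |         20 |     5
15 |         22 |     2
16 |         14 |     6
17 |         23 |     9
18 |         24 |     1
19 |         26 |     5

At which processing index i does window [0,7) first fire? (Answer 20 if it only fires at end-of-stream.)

i=0 t=1 v=6: → [0,7); WM=−∞
i=1 t=2 v=2: → [0,7); WM=−∞
i=2 t=5 v=3: → [0,7); WM=−∞
i=3 t=6 v=5: → [0,7); WM=4
i=4 t=7 v=7: → [7,14); WM=4
i=5 t=10 v=9: → [7,14); WM=4
i=6 t=12 v=9: → [7,14); WM=4
i=7 t=16 v=4: → [14,21); WM=14; [0,7) fires=6 [7,14) fires=9
i=8 t=17 v=1: → [14,21); WM=14
i=9 t=17 v=2: → [14,21); WM=14
i=10 t=16 v=5: → [14,21); WM=14
i=11 t=12 v=4: → [7,14); WM=15
i=12 t=17 v=3: → [14,21); WM=15
i=13 t=17 v=4: → [14,21); WM=15
i=14 t=20 v=5: → [14,21); WM=15
i=15 t=22 v=2: → [21,28); WM=20
i=16 t=14 v=6: DROP (t<20-4); WM=20
i=17 t=23 v=9: → [21,28); WM=20
i=18 t=24 v=1: → [21,28); WM=20
i=19 t=26 v=5: → [21,28); WM=24; [14,21) fires=5

7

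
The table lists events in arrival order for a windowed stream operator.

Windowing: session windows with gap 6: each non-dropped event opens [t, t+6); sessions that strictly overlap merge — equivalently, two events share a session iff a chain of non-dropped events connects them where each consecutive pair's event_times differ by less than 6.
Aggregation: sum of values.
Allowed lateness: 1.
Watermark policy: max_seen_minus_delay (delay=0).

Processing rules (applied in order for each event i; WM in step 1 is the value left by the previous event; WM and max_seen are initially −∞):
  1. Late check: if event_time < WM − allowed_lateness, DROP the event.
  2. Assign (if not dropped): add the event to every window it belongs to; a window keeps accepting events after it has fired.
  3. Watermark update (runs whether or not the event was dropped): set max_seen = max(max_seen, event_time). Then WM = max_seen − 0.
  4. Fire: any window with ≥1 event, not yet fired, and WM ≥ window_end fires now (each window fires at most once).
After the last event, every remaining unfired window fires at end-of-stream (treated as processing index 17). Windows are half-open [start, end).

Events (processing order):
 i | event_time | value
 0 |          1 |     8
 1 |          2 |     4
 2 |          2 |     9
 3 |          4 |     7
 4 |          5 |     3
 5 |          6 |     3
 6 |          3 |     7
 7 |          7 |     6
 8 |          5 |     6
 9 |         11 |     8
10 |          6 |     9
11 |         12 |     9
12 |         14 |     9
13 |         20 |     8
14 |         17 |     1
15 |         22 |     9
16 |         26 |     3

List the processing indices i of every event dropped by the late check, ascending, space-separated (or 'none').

6 8 10 14

i=0 t=1 v=8: → [1,7); WM=1
i=1 t=2 v=4: → [1,8); WM=2
i=2 t=2 v=9: → [1,8); WM=2
i=3 t=4 v=7: → [1,10); WM=4
i=4 t=5 v=3: → [1,11); WM=5
i=5 t=6 v=3: → [1,12); WM=6
i=6 t=3 v=7: DROP (t<6-1); WM=6
i=7 t=7 v=6: → [1,13); WM=7
i=8 t=5 v=6: DROP (t<7-1); WM=7
i=9 t=11 v=8: → [1,17); WM=11
i=10 t=6 v=9: DROP (t<11-1); WM=11
i=11 t=12 v=9: → [1,18); WM=12
i=12 t=14 v=9: → [1,20); WM=14
i=13 t=20 v=8: → [20,26); WM=20
i=14 t=17 v=1: DROP (t<20-1); WM=20
i=15 t=22 v=9: → [20,28); WM=22
i=16 t=26 v=3: → [20,32); WM=26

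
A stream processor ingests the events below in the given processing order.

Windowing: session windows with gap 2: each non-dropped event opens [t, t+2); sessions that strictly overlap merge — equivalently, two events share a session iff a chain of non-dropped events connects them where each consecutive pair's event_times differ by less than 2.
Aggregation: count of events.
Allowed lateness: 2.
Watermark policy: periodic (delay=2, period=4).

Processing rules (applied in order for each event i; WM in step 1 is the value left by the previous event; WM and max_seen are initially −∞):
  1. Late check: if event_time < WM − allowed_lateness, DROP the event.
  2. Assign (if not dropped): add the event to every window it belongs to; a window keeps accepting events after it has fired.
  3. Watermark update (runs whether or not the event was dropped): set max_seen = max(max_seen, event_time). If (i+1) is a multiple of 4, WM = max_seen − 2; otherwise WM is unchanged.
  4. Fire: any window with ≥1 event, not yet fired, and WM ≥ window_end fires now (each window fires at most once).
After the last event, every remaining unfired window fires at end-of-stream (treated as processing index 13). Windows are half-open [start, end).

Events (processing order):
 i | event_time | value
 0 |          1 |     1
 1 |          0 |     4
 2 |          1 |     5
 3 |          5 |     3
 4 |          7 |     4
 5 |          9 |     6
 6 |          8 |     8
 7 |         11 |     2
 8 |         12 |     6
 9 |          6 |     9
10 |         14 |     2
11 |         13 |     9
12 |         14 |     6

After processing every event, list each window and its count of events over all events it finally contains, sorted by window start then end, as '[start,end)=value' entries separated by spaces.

[0,3)=3 [5,7)=1 [7,11)=3 [11,16)=5

i=0 t=1 v=1: → [1,3); WM=−∞
i=1 t=0 v=4: → [0,3); WM=−∞
i=2 t=1 v=5: → [0,3); WM=−∞
i=3 t=5 v=3: → [5,7); WM=3
i=4 t=7 v=4: → [7,9); WM=3
i=5 t=9 v=6: → [9,11); WM=3
i=6 t=8 v=8: → [7,11); WM=3
i=7 t=11 v=2: → [11,13); WM=9
i=8 t=12 v=6: → [11,14); WM=9
i=9 t=6 v=9: DROP (t<9-2); WM=9
i=10 t=14 v=2: → [14,16); WM=9
i=11 t=13 v=9: → [11,16); WM=12
i=12 t=14 v=6: → [11,16); WM=12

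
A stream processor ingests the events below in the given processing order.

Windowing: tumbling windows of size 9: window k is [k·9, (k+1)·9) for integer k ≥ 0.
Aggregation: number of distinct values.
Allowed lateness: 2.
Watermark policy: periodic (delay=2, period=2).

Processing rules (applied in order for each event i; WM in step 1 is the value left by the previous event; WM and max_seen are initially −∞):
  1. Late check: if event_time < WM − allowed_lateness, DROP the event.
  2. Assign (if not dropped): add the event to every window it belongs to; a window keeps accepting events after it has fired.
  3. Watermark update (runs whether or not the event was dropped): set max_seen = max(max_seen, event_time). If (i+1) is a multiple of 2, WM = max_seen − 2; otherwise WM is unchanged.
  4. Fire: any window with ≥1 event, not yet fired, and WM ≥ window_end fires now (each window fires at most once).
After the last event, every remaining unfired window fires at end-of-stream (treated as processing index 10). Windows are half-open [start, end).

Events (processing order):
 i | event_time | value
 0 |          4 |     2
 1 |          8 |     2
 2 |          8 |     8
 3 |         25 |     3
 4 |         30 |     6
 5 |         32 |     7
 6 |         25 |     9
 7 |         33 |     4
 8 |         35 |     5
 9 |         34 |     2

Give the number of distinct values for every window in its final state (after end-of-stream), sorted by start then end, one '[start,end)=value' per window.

[0,9)=2 [18,27)=1 [27,36)=5

i=0 t=4 v=2: → [0,9); WM=−∞
i=1 t=8 v=2: → [0,9); WM=6
i=2 t=8 v=8: → [0,9); WM=6
i=3 t=25 v=3: → [18,27); WM=23; [0,9) fires=2
i=4 t=30 v=6: → [27,36); WM=23
i=5 t=32 v=7: → [27,36); WM=30; [18,27) fires=1
i=6 t=25 v=9: DROP (t<30-2); WM=30
i=7 t=33 v=4: → [27,36); WM=31
i=8 t=35 v=5: → [27,36); WM=31
i=9 t=34 v=2: → [27,36); WM=33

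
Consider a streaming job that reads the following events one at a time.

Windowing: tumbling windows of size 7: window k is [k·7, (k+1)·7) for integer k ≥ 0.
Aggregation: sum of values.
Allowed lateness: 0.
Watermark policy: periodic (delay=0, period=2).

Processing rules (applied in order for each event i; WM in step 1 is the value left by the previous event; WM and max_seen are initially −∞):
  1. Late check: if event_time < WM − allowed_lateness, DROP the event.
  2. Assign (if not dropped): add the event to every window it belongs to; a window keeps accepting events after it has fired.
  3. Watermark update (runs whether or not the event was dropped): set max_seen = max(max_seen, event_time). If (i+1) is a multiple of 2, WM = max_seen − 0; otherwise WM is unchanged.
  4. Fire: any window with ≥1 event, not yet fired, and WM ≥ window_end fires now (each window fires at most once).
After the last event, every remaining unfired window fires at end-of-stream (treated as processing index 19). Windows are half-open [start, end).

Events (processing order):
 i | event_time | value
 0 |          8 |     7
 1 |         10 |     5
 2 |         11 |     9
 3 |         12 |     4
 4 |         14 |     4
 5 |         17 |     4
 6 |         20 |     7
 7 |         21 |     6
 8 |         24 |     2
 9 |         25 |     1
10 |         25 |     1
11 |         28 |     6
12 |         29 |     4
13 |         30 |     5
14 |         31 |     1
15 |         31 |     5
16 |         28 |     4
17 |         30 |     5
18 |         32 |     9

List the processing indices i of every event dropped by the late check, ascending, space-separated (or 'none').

16 17

i=0 t=8 v=7: → [7,14); WM=−∞
i=1 t=10 v=5: → [7,14); WM=10
i=2 t=11 v=9: → [7,14); WM=10
i=3 t=12 v=4: → [7,14); WM=12
i=4 t=14 v=4: → [14,21); WM=12
i=5 t=17 v=4: → [14,21); WM=17; [7,14) fires=25
i=6 t=20 v=7: → [14,21); WM=17
i=7 t=21 v=6: → [21,28); WM=21; [14,21) fires=15
i=8 t=24 v=2: → [21,28); WM=21
i=9 t=25 v=1: → [21,28); WM=25
i=10 t=25 v=1: → [21,28); WM=25
i=11 t=28 v=6: → [28,35); WM=28; [21,28) fires=10
i=12 t=29 v=4: → [28,35); WM=28
i=13 t=30 v=5: → [28,35); WM=30
i=14 t=31 v=1: → [28,35); WM=30
i=15 t=31 v=5: → [28,35); WM=31
i=16 t=28 v=4: DROP (t<31-0); WM=31
i=17 t=30 v=5: DROP (t<31-0); WM=31
i=18 t=32 v=9: → [28,35); WM=31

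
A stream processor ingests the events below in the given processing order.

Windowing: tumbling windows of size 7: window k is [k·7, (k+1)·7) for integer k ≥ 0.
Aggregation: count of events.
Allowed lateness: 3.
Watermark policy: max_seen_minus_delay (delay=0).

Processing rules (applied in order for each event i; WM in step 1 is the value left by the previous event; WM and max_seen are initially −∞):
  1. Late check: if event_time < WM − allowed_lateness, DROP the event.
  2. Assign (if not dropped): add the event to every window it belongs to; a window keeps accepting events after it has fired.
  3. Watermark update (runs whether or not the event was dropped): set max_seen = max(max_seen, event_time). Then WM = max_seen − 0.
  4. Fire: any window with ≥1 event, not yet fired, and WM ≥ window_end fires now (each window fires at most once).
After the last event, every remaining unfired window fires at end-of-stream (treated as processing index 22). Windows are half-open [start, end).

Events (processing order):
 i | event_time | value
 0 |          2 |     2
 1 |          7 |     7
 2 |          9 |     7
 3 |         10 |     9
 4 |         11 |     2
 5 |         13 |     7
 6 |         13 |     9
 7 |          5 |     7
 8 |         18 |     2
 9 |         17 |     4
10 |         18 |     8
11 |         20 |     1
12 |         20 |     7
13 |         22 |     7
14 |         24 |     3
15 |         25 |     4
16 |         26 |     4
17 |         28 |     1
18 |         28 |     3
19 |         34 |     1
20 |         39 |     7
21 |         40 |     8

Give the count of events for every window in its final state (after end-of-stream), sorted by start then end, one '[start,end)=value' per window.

[0,7)=1 [7,14)=6 [14,21)=5 [21,28)=4 [28,35)=3 [35,42)=2

i=0 t=2 v=2: → [0,7); WM=2
i=1 t=7 v=7: → [7,14); WM=7; [0,7) fires=1
i=2 t=9 v=7: → [7,14); WM=9
i=3 t=10 v=9: → [7,14); WM=10
i=4 t=11 v=2: → [7,14); WM=11
i=5 t=13 v=7: → [7,14); WM=13
i=6 t=13 v=9: → [7,14); WM=13
i=7 t=5 v=7: DROP (t<13-3); WM=13
i=8 t=18 v=2: → [14,21); WM=18; [7,14) fires=6
i=9 t=17 v=4: → [14,21); WM=18
i=10 t=18 v=8: → [14,21); WM=18
i=11 t=20 v=1: → [14,21); WM=20
i=12 t=20 v=7: → [14,21); WM=20
i=13 t=22 v=7: → [21,28); WM=22; [14,21) fires=5
i=14 t=24 v=3: → [21,28); WM=24
i=15 t=25 v=4: → [21,28); WM=25
i=16 t=26 v=4: → [21,28); WM=26
i=17 t=28 v=1: → [28,35); WM=28; [21,28) fires=4
i=18 t=28 v=3: → [28,35); WM=28
i=19 t=34 v=1: → [28,35); WM=34
i=20 t=39 v=7: → [35,42); WM=39; [28,35) fires=3
i=21 t=40 v=8: → [35,42); WM=40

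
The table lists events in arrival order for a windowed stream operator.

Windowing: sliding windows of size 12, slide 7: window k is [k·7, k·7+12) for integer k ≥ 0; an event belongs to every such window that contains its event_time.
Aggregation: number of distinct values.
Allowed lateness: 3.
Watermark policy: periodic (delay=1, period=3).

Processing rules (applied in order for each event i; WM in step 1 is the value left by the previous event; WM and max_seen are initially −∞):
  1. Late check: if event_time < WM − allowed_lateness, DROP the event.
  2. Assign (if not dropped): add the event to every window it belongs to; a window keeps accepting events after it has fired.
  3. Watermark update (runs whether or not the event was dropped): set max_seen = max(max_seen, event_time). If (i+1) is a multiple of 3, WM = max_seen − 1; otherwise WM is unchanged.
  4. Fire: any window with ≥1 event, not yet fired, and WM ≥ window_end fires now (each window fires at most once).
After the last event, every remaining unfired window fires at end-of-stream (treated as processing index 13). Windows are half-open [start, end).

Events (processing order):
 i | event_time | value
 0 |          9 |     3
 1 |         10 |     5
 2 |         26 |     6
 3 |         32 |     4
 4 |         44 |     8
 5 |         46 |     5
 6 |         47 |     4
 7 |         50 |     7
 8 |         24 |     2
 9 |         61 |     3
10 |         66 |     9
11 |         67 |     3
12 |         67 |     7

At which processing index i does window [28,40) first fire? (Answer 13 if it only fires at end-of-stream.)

5

i=0 t=9 v=3: → [7,19),[0,12); WM=−∞
i=1 t=10 v=5: → [7,19),[0,12); WM=−∞
i=2 t=26 v=6: → [21,33); WM=25; [0,12) fires=2 [7,19) fires=2
i=3 t=32 v=4: → [28,40),[21,33); WM=25
i=4 t=44 v=8: → [42,54),[35,47); WM=25
i=5 t=46 v=5: → [42,54),[35,47); WM=45; [21,33) fires=2 [28,40) fires=1
i=6 t=47 v=4: → [42,54); WM=45
i=7 t=50 v=7: → [49,61),[42,54); WM=45
i=8 t=24 v=2: DROP (t<45-3); WM=49; [35,47) fires=2
i=9 t=61 v=3: → [56,68); WM=49
i=10 t=66 v=9: → [63,75),[56,68); WM=49
i=11 t=67 v=3: → [63,75),[56,68); WM=66; [42,54) fires=4 [49,61) fires=1
i=12 t=67 v=7: → [63,75),[56,68); WM=66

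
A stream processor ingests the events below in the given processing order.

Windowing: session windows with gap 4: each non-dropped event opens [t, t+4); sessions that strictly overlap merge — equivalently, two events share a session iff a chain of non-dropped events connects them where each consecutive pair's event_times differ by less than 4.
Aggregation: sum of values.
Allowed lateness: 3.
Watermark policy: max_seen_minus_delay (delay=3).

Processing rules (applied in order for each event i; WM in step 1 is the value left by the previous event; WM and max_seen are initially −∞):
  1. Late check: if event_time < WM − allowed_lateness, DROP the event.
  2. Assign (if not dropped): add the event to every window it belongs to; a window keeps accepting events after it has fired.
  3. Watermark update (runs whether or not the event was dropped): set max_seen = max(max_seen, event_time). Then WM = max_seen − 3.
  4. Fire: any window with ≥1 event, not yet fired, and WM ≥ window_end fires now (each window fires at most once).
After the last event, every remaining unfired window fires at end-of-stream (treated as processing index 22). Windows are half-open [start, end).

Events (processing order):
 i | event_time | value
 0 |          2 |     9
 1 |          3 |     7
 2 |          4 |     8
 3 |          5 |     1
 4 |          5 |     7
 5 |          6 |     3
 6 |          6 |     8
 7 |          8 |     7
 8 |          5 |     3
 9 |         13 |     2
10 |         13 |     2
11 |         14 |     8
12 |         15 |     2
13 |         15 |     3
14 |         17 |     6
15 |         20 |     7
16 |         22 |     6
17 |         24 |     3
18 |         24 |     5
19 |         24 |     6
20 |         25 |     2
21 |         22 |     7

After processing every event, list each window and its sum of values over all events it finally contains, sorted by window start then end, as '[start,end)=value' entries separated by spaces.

[2,12)=53 [13,29)=59

i=0 t=2 v=9: → [2,6); WM=-1
i=1 t=3 v=7: → [2,7); WM=0
i=2 t=4 v=8: → [2,8); WM=1
i=3 t=5 v=1: → [2,9); WM=2
i=4 t=5 v=7: → [2,9); WM=2
i=5 t=6 v=3: → [2,10); WM=3
i=6 t=6 v=8: → [2,10); WM=3
i=7 t=8 v=7: → [2,12); WM=5
i=8 t=5 v=3: → [2,12); WM=5
i=9 t=13 v=2: → [13,17); WM=10
i=10 t=13 v=2: → [13,17); WM=10
i=11 t=14 v=8: → [13,18); WM=11
i=12 t=15 v=2: → [13,19); WM=12
i=13 t=15 v=3: → [13,19); WM=12
i=14 t=17 v=6: → [13,21); WM=14
i=15 t=20 v=7: → [13,24); WM=17
i=16 t=22 v=6: → [13,26); WM=19
i=17 t=24 v=3: → [13,28); WM=21
i=18 t=24 v=5: → [13,28); WM=21
i=19 t=24 v=6: → [13,28); WM=21
i=20 t=25 v=2: → [13,29); WM=22
i=21 t=22 v=7: → [13,29); WM=22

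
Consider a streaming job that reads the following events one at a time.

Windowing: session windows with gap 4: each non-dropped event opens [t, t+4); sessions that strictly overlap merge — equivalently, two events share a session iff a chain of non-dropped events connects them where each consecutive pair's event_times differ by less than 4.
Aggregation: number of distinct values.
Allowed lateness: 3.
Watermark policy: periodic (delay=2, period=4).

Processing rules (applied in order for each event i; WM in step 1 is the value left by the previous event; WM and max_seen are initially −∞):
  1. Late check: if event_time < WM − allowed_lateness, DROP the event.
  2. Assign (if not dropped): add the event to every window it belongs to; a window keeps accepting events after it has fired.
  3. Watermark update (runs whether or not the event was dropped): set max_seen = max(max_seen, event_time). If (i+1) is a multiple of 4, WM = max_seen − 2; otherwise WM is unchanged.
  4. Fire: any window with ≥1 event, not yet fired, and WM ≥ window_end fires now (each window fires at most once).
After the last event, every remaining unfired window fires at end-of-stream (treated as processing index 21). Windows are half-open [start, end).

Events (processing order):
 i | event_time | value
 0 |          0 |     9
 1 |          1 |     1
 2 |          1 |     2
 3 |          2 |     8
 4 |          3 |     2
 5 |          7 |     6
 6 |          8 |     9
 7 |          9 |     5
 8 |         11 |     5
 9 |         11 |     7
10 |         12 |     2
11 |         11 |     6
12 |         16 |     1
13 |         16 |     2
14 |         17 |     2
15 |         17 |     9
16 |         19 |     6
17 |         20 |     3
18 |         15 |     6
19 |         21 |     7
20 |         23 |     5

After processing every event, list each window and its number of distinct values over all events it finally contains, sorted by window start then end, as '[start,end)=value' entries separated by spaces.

[0,7)=4 [7,27)=7

i=0 t=0 v=9: → [0,4); WM=−∞
i=1 t=1 v=1: → [0,5); WM=−∞
i=2 t=1 v=2: → [0,5); WM=−∞
i=3 t=2 v=8: → [0,6); WM=0
i=4 t=3 v=2: → [0,7); WM=0
i=5 t=7 v=6: → [7,11); WM=0
i=6 t=8 v=9: → [7,12); WM=0
i=7 t=9 v=5: → [7,13); WM=7
i=8 t=11 v=5: → [7,15); WM=7
i=9 t=11 v=7: → [7,15); WM=7
i=10 t=12 v=2: → [7,16); WM=7
i=11 t=11 v=6: → [7,16); WM=10
i=12 t=16 v=1: → [16,20); WM=10
i=13 t=16 v=2: → [16,20); WM=10
i=14 t=17 v=2: → [16,21); WM=10
i=15 t=17 v=9: → [16,21); WM=15
i=16 t=19 v=6: → [16,23); WM=15
i=17 t=20 v=3: → [16,24); WM=15
i=18 t=15 v=6: → [7,24); WM=15
i=19 t=21 v=7: → [7,25); WM=19
i=20 t=23 v=5: → [7,27); WM=19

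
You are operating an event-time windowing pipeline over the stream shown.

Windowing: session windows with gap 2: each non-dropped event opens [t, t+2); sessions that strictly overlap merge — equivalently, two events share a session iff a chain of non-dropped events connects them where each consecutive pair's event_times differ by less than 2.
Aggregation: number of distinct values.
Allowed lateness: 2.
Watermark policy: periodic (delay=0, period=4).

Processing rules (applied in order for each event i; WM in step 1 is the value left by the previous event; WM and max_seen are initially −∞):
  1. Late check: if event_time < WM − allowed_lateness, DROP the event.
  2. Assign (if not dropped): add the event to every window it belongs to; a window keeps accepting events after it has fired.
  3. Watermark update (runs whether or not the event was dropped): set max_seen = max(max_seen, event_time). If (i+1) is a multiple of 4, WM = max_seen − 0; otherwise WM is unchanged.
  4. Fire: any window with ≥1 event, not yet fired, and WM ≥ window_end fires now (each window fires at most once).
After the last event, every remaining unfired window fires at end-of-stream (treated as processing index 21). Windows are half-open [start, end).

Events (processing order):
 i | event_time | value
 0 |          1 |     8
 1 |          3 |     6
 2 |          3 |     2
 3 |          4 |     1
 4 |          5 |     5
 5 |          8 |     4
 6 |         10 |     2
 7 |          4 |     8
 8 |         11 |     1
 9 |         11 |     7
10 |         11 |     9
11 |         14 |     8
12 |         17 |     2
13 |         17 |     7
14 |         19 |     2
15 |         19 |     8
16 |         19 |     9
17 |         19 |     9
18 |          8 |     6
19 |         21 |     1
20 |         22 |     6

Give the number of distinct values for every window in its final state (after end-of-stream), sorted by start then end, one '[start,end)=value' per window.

[1,3)=1 [3,7)=5 [8,10)=1 [10,13)=4 [14,16)=1 [17,19)=2 [19,21)=3 [21,24)=2

i=0 t=1 v=8: → [1,3); WM=−∞
i=1 t=3 v=6: → [3,5); WM=−∞
i=2 t=3 v=2: → [3,5); WM=−∞
i=3 t=4 v=1: → [3,6); WM=4
i=4 t=5 v=5: → [3,7); WM=4
i=5 t=8 v=4: → [8,10); WM=4
i=6 t=10 v=2: → [10,12); WM=4
i=7 t=4 v=8: → [3,7); WM=10
i=8 t=11 v=1: → [10,13); WM=10
i=9 t=11 v=7: → [10,13); WM=10
i=10 t=11 v=9: → [10,13); WM=10
i=11 t=14 v=8: → [14,16); WM=14
i=12 t=17 v=2: → [17,19); WM=14
i=13 t=17 v=7: → [17,19); WM=14
i=14 t=19 v=2: → [19,21); WM=14
i=15 t=19 v=8: → [19,21); WM=19
i=16 t=19 v=9: → [19,21); WM=19
i=17 t=19 v=9: → [19,21); WM=19
i=18 t=8 v=6: DROP (t<19-2); WM=19
i=19 t=21 v=1: → [21,23); WM=21
i=20 t=22 v=6: → [21,24); WM=21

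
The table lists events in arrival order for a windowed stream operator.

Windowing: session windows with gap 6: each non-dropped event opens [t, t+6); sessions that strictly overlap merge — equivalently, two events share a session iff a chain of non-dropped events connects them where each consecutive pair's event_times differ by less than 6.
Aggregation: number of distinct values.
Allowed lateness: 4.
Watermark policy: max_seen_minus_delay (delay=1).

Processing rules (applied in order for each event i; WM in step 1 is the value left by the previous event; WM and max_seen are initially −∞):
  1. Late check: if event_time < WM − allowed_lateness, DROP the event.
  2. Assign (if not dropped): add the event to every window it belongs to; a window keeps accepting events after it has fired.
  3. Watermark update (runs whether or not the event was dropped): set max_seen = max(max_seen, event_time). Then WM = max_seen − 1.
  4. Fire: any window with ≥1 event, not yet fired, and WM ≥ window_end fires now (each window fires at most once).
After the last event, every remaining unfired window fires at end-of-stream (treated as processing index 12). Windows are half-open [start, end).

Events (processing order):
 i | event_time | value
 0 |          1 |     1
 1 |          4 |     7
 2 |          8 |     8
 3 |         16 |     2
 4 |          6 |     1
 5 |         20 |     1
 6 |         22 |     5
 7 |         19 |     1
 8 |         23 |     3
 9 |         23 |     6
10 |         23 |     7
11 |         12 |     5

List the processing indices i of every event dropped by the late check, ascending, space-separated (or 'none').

4 11

i=0 t=1 v=1: → [1,7); WM=0
i=1 t=4 v=7: → [1,10); WM=3
i=2 t=8 v=8: → [1,14); WM=7
i=3 t=16 v=2: → [16,22); WM=15
i=4 t=6 v=1: DROP (t<15-4); WM=15
i=5 t=20 v=1: → [16,26); WM=19
i=6 t=22 v=5: → [16,28); WM=21
i=7 t=19 v=1: → [16,28); WM=21
i=8 t=23 v=3: → [16,29); WM=22
i=9 t=23 v=6: → [16,29); WM=22
i=10 t=23 v=7: → [16,29); WM=22
i=11 t=12 v=5: DROP (t<22-4); WM=22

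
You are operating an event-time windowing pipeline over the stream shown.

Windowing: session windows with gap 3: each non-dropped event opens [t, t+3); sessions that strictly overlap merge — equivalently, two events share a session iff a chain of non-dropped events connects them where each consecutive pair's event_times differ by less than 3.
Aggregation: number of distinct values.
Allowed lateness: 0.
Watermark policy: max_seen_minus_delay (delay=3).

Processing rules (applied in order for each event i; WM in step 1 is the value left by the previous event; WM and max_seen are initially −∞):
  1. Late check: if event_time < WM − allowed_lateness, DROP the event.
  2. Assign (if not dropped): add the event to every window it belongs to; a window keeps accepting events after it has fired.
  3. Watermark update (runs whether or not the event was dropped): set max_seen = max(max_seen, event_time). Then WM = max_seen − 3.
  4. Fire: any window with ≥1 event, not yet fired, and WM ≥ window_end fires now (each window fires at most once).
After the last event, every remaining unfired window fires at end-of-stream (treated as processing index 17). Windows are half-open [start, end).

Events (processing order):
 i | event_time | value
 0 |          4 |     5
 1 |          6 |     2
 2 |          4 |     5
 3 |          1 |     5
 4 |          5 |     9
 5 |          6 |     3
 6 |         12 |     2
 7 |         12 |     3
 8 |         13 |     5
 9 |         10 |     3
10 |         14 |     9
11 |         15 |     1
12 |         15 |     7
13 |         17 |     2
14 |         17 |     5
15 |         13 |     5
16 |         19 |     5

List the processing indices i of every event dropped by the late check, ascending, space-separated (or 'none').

i=0 t=4 v=5: → [4,7); WM=1
i=1 t=6 v=2: → [4,9); WM=3
i=2 t=4 v=5: → [4,9); WM=3
i=3 t=1 v=5: DROP (t<3-0); WM=3
i=4 t=5 v=9: → [4,9); WM=3
i=5 t=6 v=3: → [4,9); WM=3
i=6 t=12 v=2: → [12,15); WM=9
i=7 t=12 v=3: → [12,15); WM=9
i=8 t=13 v=5: → [12,16); WM=10
i=9 t=10 v=3: → [10,16); WM=10
i=10 t=14 v=9: → [10,17); WM=11
i=11 t=15 v=1: → [10,18); WM=12
i=12 t=15 v=7: → [10,18); WM=12
i=13 t=17 v=2: → [10,20); WM=14
i=14 t=17 v=5: → [10,20); WM=14
i=15 t=13 v=5: DROP (t<14-0); WM=14
i=16 t=19 v=5: → [10,22); WM=16

3 15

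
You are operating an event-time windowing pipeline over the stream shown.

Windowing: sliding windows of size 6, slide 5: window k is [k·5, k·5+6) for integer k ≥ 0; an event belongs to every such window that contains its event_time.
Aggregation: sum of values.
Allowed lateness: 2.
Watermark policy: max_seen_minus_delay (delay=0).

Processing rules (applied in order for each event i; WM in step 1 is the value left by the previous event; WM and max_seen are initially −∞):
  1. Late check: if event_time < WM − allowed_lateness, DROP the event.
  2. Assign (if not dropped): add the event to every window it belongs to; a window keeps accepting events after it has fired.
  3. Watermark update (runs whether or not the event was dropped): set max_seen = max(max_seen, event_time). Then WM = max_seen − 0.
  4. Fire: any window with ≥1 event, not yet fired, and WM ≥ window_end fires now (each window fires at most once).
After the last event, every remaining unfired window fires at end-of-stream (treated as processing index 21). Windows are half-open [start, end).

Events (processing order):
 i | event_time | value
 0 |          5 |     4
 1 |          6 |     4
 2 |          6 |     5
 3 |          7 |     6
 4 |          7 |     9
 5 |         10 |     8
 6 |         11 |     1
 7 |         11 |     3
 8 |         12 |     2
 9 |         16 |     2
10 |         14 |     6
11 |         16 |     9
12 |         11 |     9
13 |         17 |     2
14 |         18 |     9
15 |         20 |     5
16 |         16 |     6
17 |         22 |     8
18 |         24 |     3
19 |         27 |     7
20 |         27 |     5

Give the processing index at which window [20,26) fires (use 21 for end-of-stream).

19

i=0 t=5 v=4: → [5,11),[0,6); WM=5
i=1 t=6 v=4: → [5,11); WM=6; [0,6) fires=4
i=2 t=6 v=5: → [5,11); WM=6
i=3 t=7 v=6: → [5,11); WM=7
i=4 t=7 v=9: → [5,11); WM=7
i=5 t=10 v=8: → [10,16),[5,11); WM=10
i=6 t=11 v=1: → [10,16); WM=11; [5,11) fires=36
i=7 t=11 v=3: → [10,16); WM=11
i=8 t=12 v=2: → [10,16); WM=12
i=9 t=16 v=2: → [15,21); WM=16; [10,16) fires=14
i=10 t=14 v=6: → [10,16); WM=16
i=11 t=16 v=9: → [15,21); WM=16
i=12 t=11 v=9: DROP (t<16-2); WM=16
i=13 t=17 v=2: → [15,21); WM=17
i=14 t=18 v=9: → [15,21); WM=18
i=15 t=20 v=5: → [20,26),[15,21); WM=20
i=16 t=16 v=6: DROP (t<20-2); WM=20
i=17 t=22 v=8: → [20,26); WM=22; [15,21) fires=27
i=18 t=24 v=3: → [20,26); WM=24
i=19 t=27 v=7: → [25,31); WM=27; [20,26) fires=16
i=20 t=27 v=5: → [25,31); WM=27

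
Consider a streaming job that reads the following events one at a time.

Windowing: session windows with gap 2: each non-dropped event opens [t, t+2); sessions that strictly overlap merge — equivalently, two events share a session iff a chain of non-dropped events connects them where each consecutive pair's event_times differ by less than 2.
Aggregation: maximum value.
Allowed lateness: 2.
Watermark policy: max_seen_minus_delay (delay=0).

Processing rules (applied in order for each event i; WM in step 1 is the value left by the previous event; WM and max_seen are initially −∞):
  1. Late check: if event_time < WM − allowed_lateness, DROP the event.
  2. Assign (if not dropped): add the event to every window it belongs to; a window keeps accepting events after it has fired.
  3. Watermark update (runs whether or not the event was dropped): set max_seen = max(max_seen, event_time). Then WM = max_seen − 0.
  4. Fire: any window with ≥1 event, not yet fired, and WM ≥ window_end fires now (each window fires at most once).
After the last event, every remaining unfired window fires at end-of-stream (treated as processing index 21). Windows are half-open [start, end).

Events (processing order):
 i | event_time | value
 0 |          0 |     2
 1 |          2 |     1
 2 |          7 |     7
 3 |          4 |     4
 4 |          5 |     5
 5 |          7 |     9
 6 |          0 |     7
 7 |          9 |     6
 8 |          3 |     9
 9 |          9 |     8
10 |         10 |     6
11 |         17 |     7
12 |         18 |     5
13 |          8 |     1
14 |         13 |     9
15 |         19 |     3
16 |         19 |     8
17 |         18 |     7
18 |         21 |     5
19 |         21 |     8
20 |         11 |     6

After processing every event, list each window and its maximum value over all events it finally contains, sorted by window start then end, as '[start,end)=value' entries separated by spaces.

[0,2)=2 [2,4)=1 [5,7)=5 [7,9)=9 [9,12)=8 [17,21)=8 [21,23)=8

i=0 t=0 v=2: → [0,2); WM=0
i=1 t=2 v=1: → [2,4); WM=2
i=2 t=7 v=7: → [7,9); WM=7
i=3 t=4 v=4: DROP (t<7-2); WM=7
i=4 t=5 v=5: → [5,7); WM=7
i=5 t=7 v=9: → [7,9); WM=7
i=6 t=0 v=7: DROP (t<7-2); WM=7
i=7 t=9 v=6: → [9,11); WM=9
i=8 t=3 v=9: DROP (t<9-2); WM=9
i=9 t=9 v=8: → [9,11); WM=9
i=10 t=10 v=6: → [9,12); WM=10
i=11 t=17 v=7: → [17,19); WM=17
i=12 t=18 v=5: → [17,20); WM=18
i=13 t=8 v=1: DROP (t<18-2); WM=18
i=14 t=13 v=9: DROP (t<18-2); WM=18
i=15 t=19 v=3: → [17,21); WM=19
i=16 t=19 v=8: → [17,21); WM=19
i=17 t=18 v=7: → [17,21); WM=19
i=18 t=21 v=5: → [21,23); WM=21
i=19 t=21 v=8: → [21,23); WM=21
i=20 t=11 v=6: DROP (t<21-2); WM=21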